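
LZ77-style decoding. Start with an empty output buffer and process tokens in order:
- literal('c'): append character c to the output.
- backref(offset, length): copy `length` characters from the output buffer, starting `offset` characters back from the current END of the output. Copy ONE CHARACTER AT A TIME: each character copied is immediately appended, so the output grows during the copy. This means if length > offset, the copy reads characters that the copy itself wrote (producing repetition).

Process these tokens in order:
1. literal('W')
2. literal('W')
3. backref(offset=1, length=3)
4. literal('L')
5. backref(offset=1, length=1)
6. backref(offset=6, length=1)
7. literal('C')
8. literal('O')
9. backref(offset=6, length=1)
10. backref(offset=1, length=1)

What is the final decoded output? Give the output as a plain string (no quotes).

Answer: WWWWWLLWCOWW

Derivation:
Token 1: literal('W'). Output: "W"
Token 2: literal('W'). Output: "WW"
Token 3: backref(off=1, len=3) (overlapping!). Copied 'WWW' from pos 1. Output: "WWWWW"
Token 4: literal('L'). Output: "WWWWWL"
Token 5: backref(off=1, len=1). Copied 'L' from pos 5. Output: "WWWWWLL"
Token 6: backref(off=6, len=1). Copied 'W' from pos 1. Output: "WWWWWLLW"
Token 7: literal('C'). Output: "WWWWWLLWC"
Token 8: literal('O'). Output: "WWWWWLLWCO"
Token 9: backref(off=6, len=1). Copied 'W' from pos 4. Output: "WWWWWLLWCOW"
Token 10: backref(off=1, len=1). Copied 'W' from pos 10. Output: "WWWWWLLWCOWW"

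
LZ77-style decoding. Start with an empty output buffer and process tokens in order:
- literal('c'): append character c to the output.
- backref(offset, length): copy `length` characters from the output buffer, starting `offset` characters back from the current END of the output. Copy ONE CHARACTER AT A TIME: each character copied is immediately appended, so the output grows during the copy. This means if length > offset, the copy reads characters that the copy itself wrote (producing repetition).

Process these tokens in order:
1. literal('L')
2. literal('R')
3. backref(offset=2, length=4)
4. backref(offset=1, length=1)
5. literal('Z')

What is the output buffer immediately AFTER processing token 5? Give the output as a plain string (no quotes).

Answer: LRLRLRRZ

Derivation:
Token 1: literal('L'). Output: "L"
Token 2: literal('R'). Output: "LR"
Token 3: backref(off=2, len=4) (overlapping!). Copied 'LRLR' from pos 0. Output: "LRLRLR"
Token 4: backref(off=1, len=1). Copied 'R' from pos 5. Output: "LRLRLRR"
Token 5: literal('Z'). Output: "LRLRLRRZ"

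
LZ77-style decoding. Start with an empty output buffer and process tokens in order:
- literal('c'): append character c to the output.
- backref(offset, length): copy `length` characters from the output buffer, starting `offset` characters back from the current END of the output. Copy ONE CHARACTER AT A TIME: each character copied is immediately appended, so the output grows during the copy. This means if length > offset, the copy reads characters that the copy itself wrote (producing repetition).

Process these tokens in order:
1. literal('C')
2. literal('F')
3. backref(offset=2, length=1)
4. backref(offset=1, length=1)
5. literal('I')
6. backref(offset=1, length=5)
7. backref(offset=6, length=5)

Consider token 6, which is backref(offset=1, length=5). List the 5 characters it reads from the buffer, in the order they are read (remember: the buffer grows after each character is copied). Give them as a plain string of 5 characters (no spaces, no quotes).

Answer: IIIII

Derivation:
Token 1: literal('C'). Output: "C"
Token 2: literal('F'). Output: "CF"
Token 3: backref(off=2, len=1). Copied 'C' from pos 0. Output: "CFC"
Token 4: backref(off=1, len=1). Copied 'C' from pos 2. Output: "CFCC"
Token 5: literal('I'). Output: "CFCCI"
Token 6: backref(off=1, len=5). Buffer before: "CFCCI" (len 5)
  byte 1: read out[4]='I', append. Buffer now: "CFCCII"
  byte 2: read out[5]='I', append. Buffer now: "CFCCIII"
  byte 3: read out[6]='I', append. Buffer now: "CFCCIIII"
  byte 4: read out[7]='I', append. Buffer now: "CFCCIIIII"
  byte 5: read out[8]='I', append. Buffer now: "CFCCIIIIII"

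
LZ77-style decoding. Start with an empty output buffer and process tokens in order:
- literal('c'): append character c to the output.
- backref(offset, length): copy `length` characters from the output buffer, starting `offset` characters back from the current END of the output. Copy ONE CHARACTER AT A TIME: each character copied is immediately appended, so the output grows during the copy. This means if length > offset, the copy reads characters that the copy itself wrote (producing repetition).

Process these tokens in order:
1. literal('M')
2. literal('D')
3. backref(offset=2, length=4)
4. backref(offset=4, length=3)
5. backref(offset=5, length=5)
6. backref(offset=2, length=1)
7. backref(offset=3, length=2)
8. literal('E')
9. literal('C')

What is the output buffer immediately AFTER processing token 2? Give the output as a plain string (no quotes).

Token 1: literal('M'). Output: "M"
Token 2: literal('D'). Output: "MD"

Answer: MD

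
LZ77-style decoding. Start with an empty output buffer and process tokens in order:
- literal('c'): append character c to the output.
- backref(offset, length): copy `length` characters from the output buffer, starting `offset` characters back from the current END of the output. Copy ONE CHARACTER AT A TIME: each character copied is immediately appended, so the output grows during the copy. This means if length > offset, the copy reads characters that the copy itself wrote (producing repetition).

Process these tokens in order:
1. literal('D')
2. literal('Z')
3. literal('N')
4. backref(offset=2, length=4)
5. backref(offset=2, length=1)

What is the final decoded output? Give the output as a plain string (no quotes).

Token 1: literal('D'). Output: "D"
Token 2: literal('Z'). Output: "DZ"
Token 3: literal('N'). Output: "DZN"
Token 4: backref(off=2, len=4) (overlapping!). Copied 'ZNZN' from pos 1. Output: "DZNZNZN"
Token 5: backref(off=2, len=1). Copied 'Z' from pos 5. Output: "DZNZNZNZ"

Answer: DZNZNZNZ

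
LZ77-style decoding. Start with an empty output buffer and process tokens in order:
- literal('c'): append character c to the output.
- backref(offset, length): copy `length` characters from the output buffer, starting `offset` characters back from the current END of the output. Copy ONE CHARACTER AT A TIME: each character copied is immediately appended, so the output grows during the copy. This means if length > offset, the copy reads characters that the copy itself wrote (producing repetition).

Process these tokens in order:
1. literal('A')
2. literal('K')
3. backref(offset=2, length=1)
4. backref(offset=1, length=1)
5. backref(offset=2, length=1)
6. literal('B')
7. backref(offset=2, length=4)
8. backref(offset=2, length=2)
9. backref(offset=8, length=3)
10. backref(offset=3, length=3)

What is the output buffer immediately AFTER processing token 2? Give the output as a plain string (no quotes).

Answer: AK

Derivation:
Token 1: literal('A'). Output: "A"
Token 2: literal('K'). Output: "AK"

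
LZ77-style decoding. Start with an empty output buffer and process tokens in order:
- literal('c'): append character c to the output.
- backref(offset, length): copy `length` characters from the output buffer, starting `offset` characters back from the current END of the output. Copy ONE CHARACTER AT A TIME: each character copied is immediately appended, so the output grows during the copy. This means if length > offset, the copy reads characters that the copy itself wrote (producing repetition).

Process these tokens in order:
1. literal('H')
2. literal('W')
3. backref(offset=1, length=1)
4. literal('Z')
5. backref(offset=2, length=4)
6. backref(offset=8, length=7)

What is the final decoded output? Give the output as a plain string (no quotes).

Token 1: literal('H'). Output: "H"
Token 2: literal('W'). Output: "HW"
Token 3: backref(off=1, len=1). Copied 'W' from pos 1. Output: "HWW"
Token 4: literal('Z'). Output: "HWWZ"
Token 5: backref(off=2, len=4) (overlapping!). Copied 'WZWZ' from pos 2. Output: "HWWZWZWZ"
Token 6: backref(off=8, len=7). Copied 'HWWZWZW' from pos 0. Output: "HWWZWZWZHWWZWZW"

Answer: HWWZWZWZHWWZWZW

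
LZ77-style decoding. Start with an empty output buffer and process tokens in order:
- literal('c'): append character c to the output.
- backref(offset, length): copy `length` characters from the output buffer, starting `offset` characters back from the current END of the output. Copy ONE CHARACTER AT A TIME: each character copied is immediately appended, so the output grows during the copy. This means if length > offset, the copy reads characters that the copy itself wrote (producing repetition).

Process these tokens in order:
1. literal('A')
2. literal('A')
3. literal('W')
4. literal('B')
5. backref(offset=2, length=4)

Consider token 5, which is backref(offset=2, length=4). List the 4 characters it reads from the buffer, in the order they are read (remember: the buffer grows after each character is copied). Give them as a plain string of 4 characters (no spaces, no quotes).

Token 1: literal('A'). Output: "A"
Token 2: literal('A'). Output: "AA"
Token 3: literal('W'). Output: "AAW"
Token 4: literal('B'). Output: "AAWB"
Token 5: backref(off=2, len=4). Buffer before: "AAWB" (len 4)
  byte 1: read out[2]='W', append. Buffer now: "AAWBW"
  byte 2: read out[3]='B', append. Buffer now: "AAWBWB"
  byte 3: read out[4]='W', append. Buffer now: "AAWBWBW"
  byte 4: read out[5]='B', append. Buffer now: "AAWBWBWB"

Answer: WBWB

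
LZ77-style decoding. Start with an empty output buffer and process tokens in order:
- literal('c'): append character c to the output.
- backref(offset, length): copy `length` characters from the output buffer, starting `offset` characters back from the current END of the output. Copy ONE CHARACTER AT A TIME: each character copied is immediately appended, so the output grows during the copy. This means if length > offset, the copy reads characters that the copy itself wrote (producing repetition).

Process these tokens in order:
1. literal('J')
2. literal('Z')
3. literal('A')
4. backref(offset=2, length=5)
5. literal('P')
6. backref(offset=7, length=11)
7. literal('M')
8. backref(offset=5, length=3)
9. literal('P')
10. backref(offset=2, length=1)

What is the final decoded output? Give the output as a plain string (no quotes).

Answer: JZAZAZAZPAZAZAZPAZAZMAZAPA

Derivation:
Token 1: literal('J'). Output: "J"
Token 2: literal('Z'). Output: "JZ"
Token 3: literal('A'). Output: "JZA"
Token 4: backref(off=2, len=5) (overlapping!). Copied 'ZAZAZ' from pos 1. Output: "JZAZAZAZ"
Token 5: literal('P'). Output: "JZAZAZAZP"
Token 6: backref(off=7, len=11) (overlapping!). Copied 'AZAZAZPAZAZ' from pos 2. Output: "JZAZAZAZPAZAZAZPAZAZ"
Token 7: literal('M'). Output: "JZAZAZAZPAZAZAZPAZAZM"
Token 8: backref(off=5, len=3). Copied 'AZA' from pos 16. Output: "JZAZAZAZPAZAZAZPAZAZMAZA"
Token 9: literal('P'). Output: "JZAZAZAZPAZAZAZPAZAZMAZAP"
Token 10: backref(off=2, len=1). Copied 'A' from pos 23. Output: "JZAZAZAZPAZAZAZPAZAZMAZAPA"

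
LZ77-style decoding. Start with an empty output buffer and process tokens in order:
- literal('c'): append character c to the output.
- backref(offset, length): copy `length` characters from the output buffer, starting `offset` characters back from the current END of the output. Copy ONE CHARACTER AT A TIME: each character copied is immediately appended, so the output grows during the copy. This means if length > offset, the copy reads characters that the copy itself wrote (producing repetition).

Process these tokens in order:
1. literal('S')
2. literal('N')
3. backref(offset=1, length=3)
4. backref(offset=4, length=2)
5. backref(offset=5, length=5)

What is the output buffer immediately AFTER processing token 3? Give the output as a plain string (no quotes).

Answer: SNNNN

Derivation:
Token 1: literal('S'). Output: "S"
Token 2: literal('N'). Output: "SN"
Token 3: backref(off=1, len=3) (overlapping!). Copied 'NNN' from pos 1. Output: "SNNNN"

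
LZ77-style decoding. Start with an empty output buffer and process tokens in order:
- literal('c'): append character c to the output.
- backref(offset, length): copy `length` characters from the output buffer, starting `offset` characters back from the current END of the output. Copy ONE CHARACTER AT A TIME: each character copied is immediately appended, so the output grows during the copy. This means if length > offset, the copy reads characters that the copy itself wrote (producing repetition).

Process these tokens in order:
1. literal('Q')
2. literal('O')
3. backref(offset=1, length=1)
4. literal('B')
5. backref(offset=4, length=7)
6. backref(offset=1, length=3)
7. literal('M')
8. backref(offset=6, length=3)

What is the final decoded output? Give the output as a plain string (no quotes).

Answer: QOOBQOOBQOOOOOMOOO

Derivation:
Token 1: literal('Q'). Output: "Q"
Token 2: literal('O'). Output: "QO"
Token 3: backref(off=1, len=1). Copied 'O' from pos 1. Output: "QOO"
Token 4: literal('B'). Output: "QOOB"
Token 5: backref(off=4, len=7) (overlapping!). Copied 'QOOBQOO' from pos 0. Output: "QOOBQOOBQOO"
Token 6: backref(off=1, len=3) (overlapping!). Copied 'OOO' from pos 10. Output: "QOOBQOOBQOOOOO"
Token 7: literal('M'). Output: "QOOBQOOBQOOOOOM"
Token 8: backref(off=6, len=3). Copied 'OOO' from pos 9. Output: "QOOBQOOBQOOOOOMOOO"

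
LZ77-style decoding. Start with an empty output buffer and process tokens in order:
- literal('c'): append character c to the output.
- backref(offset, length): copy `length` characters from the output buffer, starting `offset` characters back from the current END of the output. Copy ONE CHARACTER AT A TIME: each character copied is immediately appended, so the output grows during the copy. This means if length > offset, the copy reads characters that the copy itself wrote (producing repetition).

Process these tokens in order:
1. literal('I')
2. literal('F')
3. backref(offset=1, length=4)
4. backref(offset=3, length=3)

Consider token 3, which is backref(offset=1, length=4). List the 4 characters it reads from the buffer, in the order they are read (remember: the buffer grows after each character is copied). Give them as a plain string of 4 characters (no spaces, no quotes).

Token 1: literal('I'). Output: "I"
Token 2: literal('F'). Output: "IF"
Token 3: backref(off=1, len=4). Buffer before: "IF" (len 2)
  byte 1: read out[1]='F', append. Buffer now: "IFF"
  byte 2: read out[2]='F', append. Buffer now: "IFFF"
  byte 3: read out[3]='F', append. Buffer now: "IFFFF"
  byte 4: read out[4]='F', append. Buffer now: "IFFFFF"

Answer: FFFF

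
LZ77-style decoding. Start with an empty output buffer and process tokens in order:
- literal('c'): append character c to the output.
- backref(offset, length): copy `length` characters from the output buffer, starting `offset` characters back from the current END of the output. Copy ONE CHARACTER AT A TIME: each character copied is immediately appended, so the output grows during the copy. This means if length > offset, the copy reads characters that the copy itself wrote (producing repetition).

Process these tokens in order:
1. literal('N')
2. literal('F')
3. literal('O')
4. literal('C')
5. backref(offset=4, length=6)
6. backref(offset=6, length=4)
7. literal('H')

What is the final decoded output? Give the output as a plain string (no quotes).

Token 1: literal('N'). Output: "N"
Token 2: literal('F'). Output: "NF"
Token 3: literal('O'). Output: "NFO"
Token 4: literal('C'). Output: "NFOC"
Token 5: backref(off=4, len=6) (overlapping!). Copied 'NFOCNF' from pos 0. Output: "NFOCNFOCNF"
Token 6: backref(off=6, len=4). Copied 'NFOC' from pos 4. Output: "NFOCNFOCNFNFOC"
Token 7: literal('H'). Output: "NFOCNFOCNFNFOCH"

Answer: NFOCNFOCNFNFOCH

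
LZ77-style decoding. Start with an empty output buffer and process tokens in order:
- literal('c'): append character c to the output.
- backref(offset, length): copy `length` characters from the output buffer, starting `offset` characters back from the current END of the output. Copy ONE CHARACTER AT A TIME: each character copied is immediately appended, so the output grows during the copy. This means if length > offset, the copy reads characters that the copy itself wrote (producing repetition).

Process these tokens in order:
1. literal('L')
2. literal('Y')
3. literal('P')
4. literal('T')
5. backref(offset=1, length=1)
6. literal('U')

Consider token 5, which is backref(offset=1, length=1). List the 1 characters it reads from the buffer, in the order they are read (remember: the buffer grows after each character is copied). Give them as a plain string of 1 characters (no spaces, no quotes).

Token 1: literal('L'). Output: "L"
Token 2: literal('Y'). Output: "LY"
Token 3: literal('P'). Output: "LYP"
Token 4: literal('T'). Output: "LYPT"
Token 5: backref(off=1, len=1). Buffer before: "LYPT" (len 4)
  byte 1: read out[3]='T', append. Buffer now: "LYPTT"

Answer: T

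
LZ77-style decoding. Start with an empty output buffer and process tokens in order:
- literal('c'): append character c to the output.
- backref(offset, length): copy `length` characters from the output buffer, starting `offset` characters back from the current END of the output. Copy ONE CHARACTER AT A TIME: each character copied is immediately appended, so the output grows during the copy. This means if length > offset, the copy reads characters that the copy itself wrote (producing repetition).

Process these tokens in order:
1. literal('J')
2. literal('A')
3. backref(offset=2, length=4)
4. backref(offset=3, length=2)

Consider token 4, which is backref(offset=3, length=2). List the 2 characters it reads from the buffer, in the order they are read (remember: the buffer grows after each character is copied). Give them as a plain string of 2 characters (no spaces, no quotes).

Token 1: literal('J'). Output: "J"
Token 2: literal('A'). Output: "JA"
Token 3: backref(off=2, len=4) (overlapping!). Copied 'JAJA' from pos 0. Output: "JAJAJA"
Token 4: backref(off=3, len=2). Buffer before: "JAJAJA" (len 6)
  byte 1: read out[3]='A', append. Buffer now: "JAJAJAA"
  byte 2: read out[4]='J', append. Buffer now: "JAJAJAAJ"

Answer: AJ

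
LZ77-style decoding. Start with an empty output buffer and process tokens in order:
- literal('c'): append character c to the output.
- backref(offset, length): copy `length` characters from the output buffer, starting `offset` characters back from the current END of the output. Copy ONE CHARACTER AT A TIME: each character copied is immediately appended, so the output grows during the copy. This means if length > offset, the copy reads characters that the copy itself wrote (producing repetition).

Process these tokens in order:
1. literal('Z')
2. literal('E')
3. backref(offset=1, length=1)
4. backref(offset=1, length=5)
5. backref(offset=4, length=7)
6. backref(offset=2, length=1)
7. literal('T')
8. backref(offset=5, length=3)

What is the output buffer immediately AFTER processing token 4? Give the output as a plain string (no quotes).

Answer: ZEEEEEEE

Derivation:
Token 1: literal('Z'). Output: "Z"
Token 2: literal('E'). Output: "ZE"
Token 3: backref(off=1, len=1). Copied 'E' from pos 1. Output: "ZEE"
Token 4: backref(off=1, len=5) (overlapping!). Copied 'EEEEE' from pos 2. Output: "ZEEEEEEE"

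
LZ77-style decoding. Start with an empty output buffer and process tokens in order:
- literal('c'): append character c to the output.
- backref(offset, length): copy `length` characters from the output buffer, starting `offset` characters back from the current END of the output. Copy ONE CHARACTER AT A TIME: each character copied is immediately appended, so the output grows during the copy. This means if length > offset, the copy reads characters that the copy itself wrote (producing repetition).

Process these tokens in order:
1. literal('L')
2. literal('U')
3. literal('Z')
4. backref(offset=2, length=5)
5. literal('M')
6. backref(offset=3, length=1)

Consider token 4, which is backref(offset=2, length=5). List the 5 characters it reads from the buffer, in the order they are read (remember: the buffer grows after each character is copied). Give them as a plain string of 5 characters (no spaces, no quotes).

Answer: UZUZU

Derivation:
Token 1: literal('L'). Output: "L"
Token 2: literal('U'). Output: "LU"
Token 3: literal('Z'). Output: "LUZ"
Token 4: backref(off=2, len=5). Buffer before: "LUZ" (len 3)
  byte 1: read out[1]='U', append. Buffer now: "LUZU"
  byte 2: read out[2]='Z', append. Buffer now: "LUZUZ"
  byte 3: read out[3]='U', append. Buffer now: "LUZUZU"
  byte 4: read out[4]='Z', append. Buffer now: "LUZUZUZ"
  byte 5: read out[5]='U', append. Buffer now: "LUZUZUZU"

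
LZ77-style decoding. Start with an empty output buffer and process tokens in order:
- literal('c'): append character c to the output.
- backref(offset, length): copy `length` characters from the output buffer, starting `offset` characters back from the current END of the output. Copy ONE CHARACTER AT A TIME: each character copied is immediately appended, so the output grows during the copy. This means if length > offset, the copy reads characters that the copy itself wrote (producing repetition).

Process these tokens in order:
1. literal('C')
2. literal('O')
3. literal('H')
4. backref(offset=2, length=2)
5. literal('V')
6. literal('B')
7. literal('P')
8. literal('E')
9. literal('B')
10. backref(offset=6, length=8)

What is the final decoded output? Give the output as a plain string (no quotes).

Token 1: literal('C'). Output: "C"
Token 2: literal('O'). Output: "CO"
Token 3: literal('H'). Output: "COH"
Token 4: backref(off=2, len=2). Copied 'OH' from pos 1. Output: "COHOH"
Token 5: literal('V'). Output: "COHOHV"
Token 6: literal('B'). Output: "COHOHVB"
Token 7: literal('P'). Output: "COHOHVBP"
Token 8: literal('E'). Output: "COHOHVBPE"
Token 9: literal('B'). Output: "COHOHVBPEB"
Token 10: backref(off=6, len=8) (overlapping!). Copied 'HVBPEBHV' from pos 4. Output: "COHOHVBPEBHVBPEBHV"

Answer: COHOHVBPEBHVBPEBHV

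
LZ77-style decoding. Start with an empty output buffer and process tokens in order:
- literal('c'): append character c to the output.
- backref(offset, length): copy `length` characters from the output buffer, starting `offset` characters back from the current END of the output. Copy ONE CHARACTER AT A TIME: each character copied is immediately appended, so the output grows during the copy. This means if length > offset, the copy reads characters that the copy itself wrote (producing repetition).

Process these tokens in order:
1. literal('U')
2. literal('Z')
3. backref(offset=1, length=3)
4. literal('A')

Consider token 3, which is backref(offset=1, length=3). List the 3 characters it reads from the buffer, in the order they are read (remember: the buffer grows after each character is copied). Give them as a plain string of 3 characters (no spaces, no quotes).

Token 1: literal('U'). Output: "U"
Token 2: literal('Z'). Output: "UZ"
Token 3: backref(off=1, len=3). Buffer before: "UZ" (len 2)
  byte 1: read out[1]='Z', append. Buffer now: "UZZ"
  byte 2: read out[2]='Z', append. Buffer now: "UZZZ"
  byte 3: read out[3]='Z', append. Buffer now: "UZZZZ"

Answer: ZZZ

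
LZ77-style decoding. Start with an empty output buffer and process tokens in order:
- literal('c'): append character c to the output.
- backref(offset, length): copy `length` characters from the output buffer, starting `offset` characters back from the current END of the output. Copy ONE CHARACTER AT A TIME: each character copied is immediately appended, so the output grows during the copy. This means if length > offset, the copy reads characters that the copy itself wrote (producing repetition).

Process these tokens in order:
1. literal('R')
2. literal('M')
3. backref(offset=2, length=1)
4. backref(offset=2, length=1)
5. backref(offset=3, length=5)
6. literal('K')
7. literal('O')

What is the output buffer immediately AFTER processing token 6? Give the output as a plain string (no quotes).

Answer: RMRMMRMMRK

Derivation:
Token 1: literal('R'). Output: "R"
Token 2: literal('M'). Output: "RM"
Token 3: backref(off=2, len=1). Copied 'R' from pos 0. Output: "RMR"
Token 4: backref(off=2, len=1). Copied 'M' from pos 1. Output: "RMRM"
Token 5: backref(off=3, len=5) (overlapping!). Copied 'MRMMR' from pos 1. Output: "RMRMMRMMR"
Token 6: literal('K'). Output: "RMRMMRMMRK"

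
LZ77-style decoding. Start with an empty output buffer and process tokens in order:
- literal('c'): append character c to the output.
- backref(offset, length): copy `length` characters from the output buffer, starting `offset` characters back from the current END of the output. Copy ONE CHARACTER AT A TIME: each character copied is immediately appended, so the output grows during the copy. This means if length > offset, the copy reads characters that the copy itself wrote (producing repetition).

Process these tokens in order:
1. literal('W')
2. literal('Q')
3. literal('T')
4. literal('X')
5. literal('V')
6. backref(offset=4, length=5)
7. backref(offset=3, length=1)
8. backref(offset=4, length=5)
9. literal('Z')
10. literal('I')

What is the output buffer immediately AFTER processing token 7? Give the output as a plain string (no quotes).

Token 1: literal('W'). Output: "W"
Token 2: literal('Q'). Output: "WQ"
Token 3: literal('T'). Output: "WQT"
Token 4: literal('X'). Output: "WQTX"
Token 5: literal('V'). Output: "WQTXV"
Token 6: backref(off=4, len=5) (overlapping!). Copied 'QTXVQ' from pos 1. Output: "WQTXVQTXVQ"
Token 7: backref(off=3, len=1). Copied 'X' from pos 7. Output: "WQTXVQTXVQX"

Answer: WQTXVQTXVQX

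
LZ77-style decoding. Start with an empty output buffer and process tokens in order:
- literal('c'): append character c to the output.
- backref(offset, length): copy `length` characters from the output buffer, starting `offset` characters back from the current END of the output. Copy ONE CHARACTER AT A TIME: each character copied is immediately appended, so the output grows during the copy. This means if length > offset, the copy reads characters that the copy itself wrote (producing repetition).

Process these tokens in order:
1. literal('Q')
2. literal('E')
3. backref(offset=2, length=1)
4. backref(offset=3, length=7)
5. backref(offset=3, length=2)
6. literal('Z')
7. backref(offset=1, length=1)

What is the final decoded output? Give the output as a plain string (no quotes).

Answer: QEQQEQQEQQEQZZ

Derivation:
Token 1: literal('Q'). Output: "Q"
Token 2: literal('E'). Output: "QE"
Token 3: backref(off=2, len=1). Copied 'Q' from pos 0. Output: "QEQ"
Token 4: backref(off=3, len=7) (overlapping!). Copied 'QEQQEQQ' from pos 0. Output: "QEQQEQQEQQ"
Token 5: backref(off=3, len=2). Copied 'EQ' from pos 7. Output: "QEQQEQQEQQEQ"
Token 6: literal('Z'). Output: "QEQQEQQEQQEQZ"
Token 7: backref(off=1, len=1). Copied 'Z' from pos 12. Output: "QEQQEQQEQQEQZZ"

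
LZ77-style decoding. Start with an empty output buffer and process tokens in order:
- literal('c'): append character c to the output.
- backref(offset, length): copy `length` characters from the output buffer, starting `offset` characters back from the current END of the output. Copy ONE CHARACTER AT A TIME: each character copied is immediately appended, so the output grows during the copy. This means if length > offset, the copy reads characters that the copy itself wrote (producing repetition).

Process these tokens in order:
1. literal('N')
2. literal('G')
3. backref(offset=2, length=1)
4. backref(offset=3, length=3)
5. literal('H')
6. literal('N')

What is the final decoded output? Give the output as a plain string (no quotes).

Answer: NGNNGNHN

Derivation:
Token 1: literal('N'). Output: "N"
Token 2: literal('G'). Output: "NG"
Token 3: backref(off=2, len=1). Copied 'N' from pos 0. Output: "NGN"
Token 4: backref(off=3, len=3). Copied 'NGN' from pos 0. Output: "NGNNGN"
Token 5: literal('H'). Output: "NGNNGNH"
Token 6: literal('N'). Output: "NGNNGNHN"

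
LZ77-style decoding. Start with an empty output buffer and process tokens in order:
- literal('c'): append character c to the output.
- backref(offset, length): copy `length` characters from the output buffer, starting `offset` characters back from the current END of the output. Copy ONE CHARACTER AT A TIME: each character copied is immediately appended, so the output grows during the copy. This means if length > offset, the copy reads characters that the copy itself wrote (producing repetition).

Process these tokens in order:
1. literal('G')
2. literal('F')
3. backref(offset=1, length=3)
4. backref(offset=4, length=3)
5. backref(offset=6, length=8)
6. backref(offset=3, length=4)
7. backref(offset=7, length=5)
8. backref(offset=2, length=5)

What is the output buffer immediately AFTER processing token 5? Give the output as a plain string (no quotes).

Answer: GFFFFFFFFFFFFFFF

Derivation:
Token 1: literal('G'). Output: "G"
Token 2: literal('F'). Output: "GF"
Token 3: backref(off=1, len=3) (overlapping!). Copied 'FFF' from pos 1. Output: "GFFFF"
Token 4: backref(off=4, len=3). Copied 'FFF' from pos 1. Output: "GFFFFFFF"
Token 5: backref(off=6, len=8) (overlapping!). Copied 'FFFFFFFF' from pos 2. Output: "GFFFFFFFFFFFFFFF"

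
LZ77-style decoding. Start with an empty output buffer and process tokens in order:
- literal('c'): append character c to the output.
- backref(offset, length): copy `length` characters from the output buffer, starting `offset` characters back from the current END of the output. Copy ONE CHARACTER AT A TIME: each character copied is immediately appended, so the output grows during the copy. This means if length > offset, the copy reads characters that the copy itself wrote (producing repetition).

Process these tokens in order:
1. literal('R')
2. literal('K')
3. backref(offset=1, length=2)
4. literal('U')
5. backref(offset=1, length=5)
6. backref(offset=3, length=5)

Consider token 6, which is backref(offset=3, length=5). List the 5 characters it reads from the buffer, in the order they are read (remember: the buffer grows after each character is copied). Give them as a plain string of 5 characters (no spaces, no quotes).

Token 1: literal('R'). Output: "R"
Token 2: literal('K'). Output: "RK"
Token 3: backref(off=1, len=2) (overlapping!). Copied 'KK' from pos 1. Output: "RKKK"
Token 4: literal('U'). Output: "RKKKU"
Token 5: backref(off=1, len=5) (overlapping!). Copied 'UUUUU' from pos 4. Output: "RKKKUUUUUU"
Token 6: backref(off=3, len=5). Buffer before: "RKKKUUUUUU" (len 10)
  byte 1: read out[7]='U', append. Buffer now: "RKKKUUUUUUU"
  byte 2: read out[8]='U', append. Buffer now: "RKKKUUUUUUUU"
  byte 3: read out[9]='U', append. Buffer now: "RKKKUUUUUUUUU"
  byte 4: read out[10]='U', append. Buffer now: "RKKKUUUUUUUUUU"
  byte 5: read out[11]='U', append. Buffer now: "RKKKUUUUUUUUUUU"

Answer: UUUUU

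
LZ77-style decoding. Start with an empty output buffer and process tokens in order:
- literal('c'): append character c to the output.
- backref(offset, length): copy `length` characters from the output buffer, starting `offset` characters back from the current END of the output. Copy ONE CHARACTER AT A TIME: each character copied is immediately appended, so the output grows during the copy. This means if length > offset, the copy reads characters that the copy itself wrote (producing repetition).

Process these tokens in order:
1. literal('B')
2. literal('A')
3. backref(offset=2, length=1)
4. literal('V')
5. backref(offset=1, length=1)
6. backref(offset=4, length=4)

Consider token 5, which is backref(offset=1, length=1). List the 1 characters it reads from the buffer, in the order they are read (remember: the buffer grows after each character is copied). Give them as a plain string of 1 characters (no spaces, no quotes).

Answer: V

Derivation:
Token 1: literal('B'). Output: "B"
Token 2: literal('A'). Output: "BA"
Token 3: backref(off=2, len=1). Copied 'B' from pos 0. Output: "BAB"
Token 4: literal('V'). Output: "BABV"
Token 5: backref(off=1, len=1). Buffer before: "BABV" (len 4)
  byte 1: read out[3]='V', append. Buffer now: "BABVV"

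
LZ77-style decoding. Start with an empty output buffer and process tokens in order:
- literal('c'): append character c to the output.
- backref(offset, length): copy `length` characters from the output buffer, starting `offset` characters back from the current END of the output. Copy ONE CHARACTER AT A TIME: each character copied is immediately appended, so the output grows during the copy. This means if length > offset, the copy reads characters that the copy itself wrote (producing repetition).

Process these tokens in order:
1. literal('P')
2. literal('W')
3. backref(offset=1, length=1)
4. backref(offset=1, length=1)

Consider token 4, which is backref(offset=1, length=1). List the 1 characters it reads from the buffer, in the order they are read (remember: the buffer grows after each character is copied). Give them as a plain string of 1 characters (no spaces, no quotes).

Answer: W

Derivation:
Token 1: literal('P'). Output: "P"
Token 2: literal('W'). Output: "PW"
Token 3: backref(off=1, len=1). Copied 'W' from pos 1. Output: "PWW"
Token 4: backref(off=1, len=1). Buffer before: "PWW" (len 3)
  byte 1: read out[2]='W', append. Buffer now: "PWWW"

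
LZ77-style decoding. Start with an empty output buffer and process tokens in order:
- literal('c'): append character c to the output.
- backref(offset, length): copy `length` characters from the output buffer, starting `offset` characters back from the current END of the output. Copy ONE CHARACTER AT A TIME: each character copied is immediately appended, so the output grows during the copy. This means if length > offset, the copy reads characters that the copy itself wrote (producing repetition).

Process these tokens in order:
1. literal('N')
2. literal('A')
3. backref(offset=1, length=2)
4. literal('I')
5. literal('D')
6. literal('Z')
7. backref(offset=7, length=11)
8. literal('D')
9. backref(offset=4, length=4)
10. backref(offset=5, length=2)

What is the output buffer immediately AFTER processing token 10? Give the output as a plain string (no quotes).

Token 1: literal('N'). Output: "N"
Token 2: literal('A'). Output: "NA"
Token 3: backref(off=1, len=2) (overlapping!). Copied 'AA' from pos 1. Output: "NAAA"
Token 4: literal('I'). Output: "NAAAI"
Token 5: literal('D'). Output: "NAAAID"
Token 6: literal('Z'). Output: "NAAAIDZ"
Token 7: backref(off=7, len=11) (overlapping!). Copied 'NAAAIDZNAAA' from pos 0. Output: "NAAAIDZNAAAIDZNAAA"
Token 8: literal('D'). Output: "NAAAIDZNAAAIDZNAAAD"
Token 9: backref(off=4, len=4). Copied 'AAAD' from pos 15. Output: "NAAAIDZNAAAIDZNAAADAAAD"
Token 10: backref(off=5, len=2). Copied 'DA' from pos 18. Output: "NAAAIDZNAAAIDZNAAADAAADDA"

Answer: NAAAIDZNAAAIDZNAAADAAADDA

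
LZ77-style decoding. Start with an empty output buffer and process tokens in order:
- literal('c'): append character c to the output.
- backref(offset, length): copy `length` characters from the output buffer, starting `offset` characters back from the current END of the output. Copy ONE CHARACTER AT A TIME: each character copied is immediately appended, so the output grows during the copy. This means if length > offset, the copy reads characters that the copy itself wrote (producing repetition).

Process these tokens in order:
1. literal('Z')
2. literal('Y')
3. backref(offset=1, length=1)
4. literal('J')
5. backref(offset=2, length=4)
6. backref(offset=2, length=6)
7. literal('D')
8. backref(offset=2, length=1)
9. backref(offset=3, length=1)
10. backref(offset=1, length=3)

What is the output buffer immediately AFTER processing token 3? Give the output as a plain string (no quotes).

Token 1: literal('Z'). Output: "Z"
Token 2: literal('Y'). Output: "ZY"
Token 3: backref(off=1, len=1). Copied 'Y' from pos 1. Output: "ZYY"

Answer: ZYY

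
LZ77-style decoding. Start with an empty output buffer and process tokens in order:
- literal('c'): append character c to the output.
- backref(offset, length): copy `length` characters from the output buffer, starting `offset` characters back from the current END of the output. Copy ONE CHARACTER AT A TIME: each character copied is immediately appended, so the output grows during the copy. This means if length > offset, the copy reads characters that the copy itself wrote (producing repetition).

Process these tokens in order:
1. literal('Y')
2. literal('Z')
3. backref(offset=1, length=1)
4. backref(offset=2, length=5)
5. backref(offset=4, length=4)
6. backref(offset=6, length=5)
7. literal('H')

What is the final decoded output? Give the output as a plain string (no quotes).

Token 1: literal('Y'). Output: "Y"
Token 2: literal('Z'). Output: "YZ"
Token 3: backref(off=1, len=1). Copied 'Z' from pos 1. Output: "YZZ"
Token 4: backref(off=2, len=5) (overlapping!). Copied 'ZZZZZ' from pos 1. Output: "YZZZZZZZ"
Token 5: backref(off=4, len=4). Copied 'ZZZZ' from pos 4. Output: "YZZZZZZZZZZZ"
Token 6: backref(off=6, len=5). Copied 'ZZZZZ' from pos 6. Output: "YZZZZZZZZZZZZZZZZ"
Token 7: literal('H'). Output: "YZZZZZZZZZZZZZZZZH"

Answer: YZZZZZZZZZZZZZZZZH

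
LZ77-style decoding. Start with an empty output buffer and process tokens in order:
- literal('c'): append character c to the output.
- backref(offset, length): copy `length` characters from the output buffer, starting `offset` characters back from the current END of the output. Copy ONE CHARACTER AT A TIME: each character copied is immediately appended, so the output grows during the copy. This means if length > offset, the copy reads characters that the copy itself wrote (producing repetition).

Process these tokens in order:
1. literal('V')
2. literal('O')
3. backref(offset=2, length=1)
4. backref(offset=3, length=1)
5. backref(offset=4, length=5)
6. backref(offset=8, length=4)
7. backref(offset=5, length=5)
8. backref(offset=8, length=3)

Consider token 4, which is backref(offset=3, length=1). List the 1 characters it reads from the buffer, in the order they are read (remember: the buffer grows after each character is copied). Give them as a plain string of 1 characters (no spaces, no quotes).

Answer: V

Derivation:
Token 1: literal('V'). Output: "V"
Token 2: literal('O'). Output: "VO"
Token 3: backref(off=2, len=1). Copied 'V' from pos 0. Output: "VOV"
Token 4: backref(off=3, len=1). Buffer before: "VOV" (len 3)
  byte 1: read out[0]='V', append. Buffer now: "VOVV"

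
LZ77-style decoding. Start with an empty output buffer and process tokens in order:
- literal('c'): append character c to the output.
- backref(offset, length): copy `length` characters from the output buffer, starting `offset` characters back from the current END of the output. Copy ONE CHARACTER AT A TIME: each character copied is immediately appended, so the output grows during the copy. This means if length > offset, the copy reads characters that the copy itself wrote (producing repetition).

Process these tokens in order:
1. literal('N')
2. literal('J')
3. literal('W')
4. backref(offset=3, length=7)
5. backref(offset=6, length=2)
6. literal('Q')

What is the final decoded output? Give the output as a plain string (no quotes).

Answer: NJWNJWNJWNJWQ

Derivation:
Token 1: literal('N'). Output: "N"
Token 2: literal('J'). Output: "NJ"
Token 3: literal('W'). Output: "NJW"
Token 4: backref(off=3, len=7) (overlapping!). Copied 'NJWNJWN' from pos 0. Output: "NJWNJWNJWN"
Token 5: backref(off=6, len=2). Copied 'JW' from pos 4. Output: "NJWNJWNJWNJW"
Token 6: literal('Q'). Output: "NJWNJWNJWNJWQ"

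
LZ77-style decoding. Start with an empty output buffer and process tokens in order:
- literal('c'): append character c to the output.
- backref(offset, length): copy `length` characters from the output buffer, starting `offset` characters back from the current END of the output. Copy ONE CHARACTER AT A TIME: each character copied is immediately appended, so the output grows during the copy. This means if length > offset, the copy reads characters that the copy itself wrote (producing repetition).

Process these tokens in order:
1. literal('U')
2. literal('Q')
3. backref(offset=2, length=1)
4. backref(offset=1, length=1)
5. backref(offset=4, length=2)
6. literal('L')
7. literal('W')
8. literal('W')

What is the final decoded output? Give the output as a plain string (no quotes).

Token 1: literal('U'). Output: "U"
Token 2: literal('Q'). Output: "UQ"
Token 3: backref(off=2, len=1). Copied 'U' from pos 0. Output: "UQU"
Token 4: backref(off=1, len=1). Copied 'U' from pos 2. Output: "UQUU"
Token 5: backref(off=4, len=2). Copied 'UQ' from pos 0. Output: "UQUUUQ"
Token 6: literal('L'). Output: "UQUUUQL"
Token 7: literal('W'). Output: "UQUUUQLW"
Token 8: literal('W'). Output: "UQUUUQLWW"

Answer: UQUUUQLWW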